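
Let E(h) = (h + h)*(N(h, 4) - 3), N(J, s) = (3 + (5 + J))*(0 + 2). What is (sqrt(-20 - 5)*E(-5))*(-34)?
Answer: 5100*I ≈ 5100.0*I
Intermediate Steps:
N(J, s) = 16 + 2*J (N(J, s) = (8 + J)*2 = 16 + 2*J)
E(h) = 2*h*(13 + 2*h) (E(h) = (h + h)*((16 + 2*h) - 3) = (2*h)*(13 + 2*h) = 2*h*(13 + 2*h))
(sqrt(-20 - 5)*E(-5))*(-34) = (sqrt(-20 - 5)*(2*(-5)*(13 + 2*(-5))))*(-34) = (sqrt(-25)*(2*(-5)*(13 - 10)))*(-34) = ((5*I)*(2*(-5)*3))*(-34) = ((5*I)*(-30))*(-34) = -150*I*(-34) = 5100*I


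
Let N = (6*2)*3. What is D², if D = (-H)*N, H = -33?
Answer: 1411344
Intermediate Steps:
N = 36 (N = 12*3 = 36)
D = 1188 (D = -1*(-33)*36 = 33*36 = 1188)
D² = 1188² = 1411344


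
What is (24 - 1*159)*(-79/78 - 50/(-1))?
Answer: -171945/26 ≈ -6613.3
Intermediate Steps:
(24 - 1*159)*(-79/78 - 50/(-1)) = (24 - 159)*(-79*1/78 - 50*(-1)) = -135*(-79/78 + 50) = -135*3821/78 = -171945/26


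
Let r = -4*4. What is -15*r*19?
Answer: 4560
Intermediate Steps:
r = -16
-15*r*19 = -15*(-16)*19 = 240*19 = 4560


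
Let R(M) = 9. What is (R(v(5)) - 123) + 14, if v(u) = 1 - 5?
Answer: -100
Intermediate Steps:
v(u) = -4
(R(v(5)) - 123) + 14 = (9 - 123) + 14 = -114 + 14 = -100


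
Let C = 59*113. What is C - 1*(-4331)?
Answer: 10998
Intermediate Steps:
C = 6667
C - 1*(-4331) = 6667 - 1*(-4331) = 6667 + 4331 = 10998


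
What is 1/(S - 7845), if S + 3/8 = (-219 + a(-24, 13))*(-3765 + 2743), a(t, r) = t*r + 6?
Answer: 8/4229637 ≈ 1.8914e-6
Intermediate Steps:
a(t, r) = 6 + r*t (a(t, r) = r*t + 6 = 6 + r*t)
S = 4292397/8 (S = -3/8 + (-219 + (6 + 13*(-24)))*(-3765 + 2743) = -3/8 + (-219 + (6 - 312))*(-1022) = -3/8 + (-219 - 306)*(-1022) = -3/8 - 525*(-1022) = -3/8 + 536550 = 4292397/8 ≈ 5.3655e+5)
1/(S - 7845) = 1/(4292397/8 - 7845) = 1/(4229637/8) = 8/4229637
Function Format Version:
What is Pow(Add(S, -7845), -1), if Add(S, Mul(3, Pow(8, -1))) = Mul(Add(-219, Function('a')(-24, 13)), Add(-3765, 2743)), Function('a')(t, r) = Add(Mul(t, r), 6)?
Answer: Rational(8, 4229637) ≈ 1.8914e-6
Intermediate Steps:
Function('a')(t, r) = Add(6, Mul(r, t)) (Function('a')(t, r) = Add(Mul(r, t), 6) = Add(6, Mul(r, t)))
S = Rational(4292397, 8) (S = Add(Rational(-3, 8), Mul(Add(-219, Add(6, Mul(13, -24))), Add(-3765, 2743))) = Add(Rational(-3, 8), Mul(Add(-219, Add(6, -312)), -1022)) = Add(Rational(-3, 8), Mul(Add(-219, -306), -1022)) = Add(Rational(-3, 8), Mul(-525, -1022)) = Add(Rational(-3, 8), 536550) = Rational(4292397, 8) ≈ 5.3655e+5)
Pow(Add(S, -7845), -1) = Pow(Add(Rational(4292397, 8), -7845), -1) = Pow(Rational(4229637, 8), -1) = Rational(8, 4229637)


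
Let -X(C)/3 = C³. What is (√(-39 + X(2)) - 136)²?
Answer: 18433 - 816*I*√7 ≈ 18433.0 - 2158.9*I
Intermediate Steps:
X(C) = -3*C³
(√(-39 + X(2)) - 136)² = (√(-39 - 3*2³) - 136)² = (√(-39 - 3*8) - 136)² = (√(-39 - 24) - 136)² = (√(-63) - 136)² = (3*I*√7 - 136)² = (-136 + 3*I*√7)²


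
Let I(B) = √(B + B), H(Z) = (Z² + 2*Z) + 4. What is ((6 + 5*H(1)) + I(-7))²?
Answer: (41 + I*√14)² ≈ 1667.0 + 306.82*I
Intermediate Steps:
H(Z) = 4 + Z² + 2*Z
I(B) = √2*√B (I(B) = √(2*B) = √2*√B)
((6 + 5*H(1)) + I(-7))² = ((6 + 5*(4 + 1² + 2*1)) + √2*√(-7))² = ((6 + 5*(4 + 1 + 2)) + √2*(I*√7))² = ((6 + 5*7) + I*√14)² = ((6 + 35) + I*√14)² = (41 + I*√14)²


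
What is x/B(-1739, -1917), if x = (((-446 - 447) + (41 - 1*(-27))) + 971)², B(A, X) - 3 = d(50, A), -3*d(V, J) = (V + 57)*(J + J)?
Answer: 63948/372155 ≈ 0.17183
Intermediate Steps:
d(V, J) = -2*J*(57 + V)/3 (d(V, J) = -(V + 57)*(J + J)/3 = -(57 + V)*2*J/3 = -2*J*(57 + V)/3)
B(A, X) = 3 - 214*A/3 (B(A, X) = 3 - 2*A*(57 + 50)/3 = 3 - ⅔*A*107 = 3 - 214*A/3)
x = 21316 (x = ((-893 + (41 + 27)) + 971)² = ((-893 + 68) + 971)² = (-825 + 971)² = 146² = 21316)
x/B(-1739, -1917) = 21316/(3 - 214/3*(-1739)) = 21316/(3 + 372146/3) = 21316/(372155/3) = 21316*(3/372155) = 63948/372155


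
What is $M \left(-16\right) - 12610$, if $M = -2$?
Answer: $-12578$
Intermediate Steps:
$M \left(-16\right) - 12610 = \left(-2\right) \left(-16\right) - 12610 = 32 - 12610 = -12578$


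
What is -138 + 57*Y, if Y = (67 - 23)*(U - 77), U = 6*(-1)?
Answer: -208302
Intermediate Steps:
U = -6
Y = -3652 (Y = (67 - 23)*(-6 - 77) = 44*(-83) = -3652)
-138 + 57*Y = -138 + 57*(-3652) = -138 - 208164 = -208302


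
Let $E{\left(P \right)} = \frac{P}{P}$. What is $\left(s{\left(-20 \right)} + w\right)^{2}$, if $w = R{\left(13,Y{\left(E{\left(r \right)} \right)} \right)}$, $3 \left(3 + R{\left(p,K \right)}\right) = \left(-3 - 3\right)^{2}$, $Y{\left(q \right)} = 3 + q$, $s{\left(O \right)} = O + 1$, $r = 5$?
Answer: $100$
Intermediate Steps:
$s{\left(O \right)} = 1 + O$
$E{\left(P \right)} = 1$
$R{\left(p,K \right)} = 9$ ($R{\left(p,K \right)} = -3 + \frac{\left(-3 - 3\right)^{2}}{3} = -3 + \frac{\left(-6\right)^{2}}{3} = -3 + \frac{1}{3} \cdot 36 = -3 + 12 = 9$)
$w = 9$
$\left(s{\left(-20 \right)} + w\right)^{2} = \left(\left(1 - 20\right) + 9\right)^{2} = \left(-19 + 9\right)^{2} = \left(-10\right)^{2} = 100$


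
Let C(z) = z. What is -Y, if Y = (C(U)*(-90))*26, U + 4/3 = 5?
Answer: 8580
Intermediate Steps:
U = 11/3 (U = -4/3 + 5 = 11/3 ≈ 3.6667)
Y = -8580 (Y = ((11/3)*(-90))*26 = -330*26 = -8580)
-Y = -1*(-8580) = 8580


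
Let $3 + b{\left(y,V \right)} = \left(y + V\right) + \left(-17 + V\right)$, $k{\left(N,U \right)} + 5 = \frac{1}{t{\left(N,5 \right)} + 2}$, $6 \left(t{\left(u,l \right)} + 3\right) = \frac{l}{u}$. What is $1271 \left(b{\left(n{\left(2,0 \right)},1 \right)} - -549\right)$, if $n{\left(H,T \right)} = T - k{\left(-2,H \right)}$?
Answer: $\frac{11596604}{17} \approx 6.8215 \cdot 10^{5}$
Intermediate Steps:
$t{\left(u,l \right)} = -3 + \frac{l}{6 u}$ ($t{\left(u,l \right)} = -3 + \frac{l \frac{1}{u}}{6} = -3 + \frac{l}{6 u}$)
$k{\left(N,U \right)} = -5 + \frac{1}{-1 + \frac{5}{6 N}}$ ($k{\left(N,U \right)} = -5 + \frac{1}{\left(-3 + \frac{1}{6} \cdot 5 \frac{1}{N}\right) + 2} = -5 + \frac{1}{\left(-3 + \frac{5}{6 N}\right) + 2} = -5 + \frac{1}{-1 + \frac{5}{6 N}}$)
$n{\left(H,T \right)} = \frac{97}{17} + T$ ($n{\left(H,T \right)} = T - \frac{25 - -72}{-5 + 6 \left(-2\right)} = T - \frac{25 + 72}{-5 - 12} = T - \frac{1}{-17} \cdot 97 = T - \left(- \frac{1}{17}\right) 97 = T - - \frac{97}{17} = T + \frac{97}{17} = \frac{97}{17} + T$)
$b{\left(y,V \right)} = -20 + y + 2 V$ ($b{\left(y,V \right)} = -3 + \left(\left(y + V\right) + \left(-17 + V\right)\right) = -3 + \left(\left(V + y\right) + \left(-17 + V\right)\right) = -3 + \left(-17 + y + 2 V\right) = -20 + y + 2 V$)
$1271 \left(b{\left(n{\left(2,0 \right)},1 \right)} - -549\right) = 1271 \left(\left(-20 + \left(\frac{97}{17} + 0\right) + 2 \cdot 1\right) - -549\right) = 1271 \left(\left(-20 + \frac{97}{17} + 2\right) + 549\right) = 1271 \left(- \frac{209}{17} + 549\right) = 1271 \cdot \frac{9124}{17} = \frac{11596604}{17}$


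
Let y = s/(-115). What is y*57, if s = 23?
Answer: -57/5 ≈ -11.400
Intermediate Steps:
y = -⅕ (y = 23/(-115) = 23*(-1/115) = -⅕ ≈ -0.20000)
y*57 = -⅕*57 = -57/5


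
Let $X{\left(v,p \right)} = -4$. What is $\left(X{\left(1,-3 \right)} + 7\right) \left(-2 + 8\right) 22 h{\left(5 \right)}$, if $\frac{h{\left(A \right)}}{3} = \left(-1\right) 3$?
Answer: $-3564$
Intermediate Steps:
$h{\left(A \right)} = -9$ ($h{\left(A \right)} = 3 \left(\left(-1\right) 3\right) = 3 \left(-3\right) = -9$)
$\left(X{\left(1,-3 \right)} + 7\right) \left(-2 + 8\right) 22 h{\left(5 \right)} = \left(-4 + 7\right) \left(-2 + 8\right) 22 \left(-9\right) = 3 \cdot 6 \cdot 22 \left(-9\right) = 18 \cdot 22 \left(-9\right) = 396 \left(-9\right) = -3564$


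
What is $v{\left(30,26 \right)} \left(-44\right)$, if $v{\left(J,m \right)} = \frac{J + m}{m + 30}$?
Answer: $-44$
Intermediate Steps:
$v{\left(J,m \right)} = \frac{J + m}{30 + m}$
$v{\left(30,26 \right)} \left(-44\right) = \frac{30 + 26}{30 + 26} \left(-44\right) = \frac{1}{56} \cdot 56 \left(-44\right) = 1 \left(-44\right) = -44$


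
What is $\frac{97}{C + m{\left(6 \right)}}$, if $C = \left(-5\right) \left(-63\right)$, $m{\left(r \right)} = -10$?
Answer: $\frac{97}{305} \approx 0.31803$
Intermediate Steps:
$C = 315$
$\frac{97}{C + m{\left(6 \right)}} = \frac{97}{315 - 10} = \frac{97}{305}$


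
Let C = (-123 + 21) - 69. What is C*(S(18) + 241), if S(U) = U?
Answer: -44289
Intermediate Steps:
C = -171 (C = -102 - 69 = -171)
C*(S(18) + 241) = -171*(18 + 241) = -171*259 = -44289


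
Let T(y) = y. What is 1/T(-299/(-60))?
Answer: 60/299 ≈ 0.20067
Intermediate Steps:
1/T(-299/(-60)) = 1/(-299/(-60)) = 1/(-299*(-1/60)) = 1/(299/60) = 60/299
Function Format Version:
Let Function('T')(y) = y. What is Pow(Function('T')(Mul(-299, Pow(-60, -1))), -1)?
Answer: Rational(60, 299) ≈ 0.20067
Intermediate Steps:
Pow(Function('T')(Mul(-299, Pow(-60, -1))), -1) = Pow(Mul(-299, Pow(-60, -1)), -1) = Pow(Mul(-299, Rational(-1, 60)), -1) = Pow(Rational(299, 60), -1) = Rational(60, 299)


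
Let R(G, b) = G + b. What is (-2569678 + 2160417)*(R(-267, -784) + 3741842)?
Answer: -1530959865451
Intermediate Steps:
(-2569678 + 2160417)*(R(-267, -784) + 3741842) = (-2569678 + 2160417)*((-267 - 784) + 3741842) = -409261*(-1051 + 3741842) = -409261*3740791 = -1530959865451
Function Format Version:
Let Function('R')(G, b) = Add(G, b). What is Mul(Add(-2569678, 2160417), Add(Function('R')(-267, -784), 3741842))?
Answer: -1530959865451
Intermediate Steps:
Mul(Add(-2569678, 2160417), Add(Function('R')(-267, -784), 3741842)) = Mul(Add(-2569678, 2160417), Add(Add(-267, -784), 3741842)) = Mul(-409261, Add(-1051, 3741842)) = Mul(-409261, 3740791) = -1530959865451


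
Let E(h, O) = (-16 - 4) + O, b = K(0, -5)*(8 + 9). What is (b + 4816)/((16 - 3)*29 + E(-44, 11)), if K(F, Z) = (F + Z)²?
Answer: 5241/368 ≈ 14.242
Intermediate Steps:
b = 425 (b = (0 - 5)²*(8 + 9) = (-5)²*17 = 25*17 = 425)
E(h, O) = -20 + O
(b + 4816)/((16 - 3)*29 + E(-44, 11)) = (425 + 4816)/((16 - 3)*29 + (-20 + 11)) = 5241/(13*29 - 9) = 5241/(377 - 9) = 5241/368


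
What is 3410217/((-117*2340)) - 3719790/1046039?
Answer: -509513787407/31820506380 ≈ -16.012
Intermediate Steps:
3410217/((-117*2340)) - 3719790/1046039 = 3410217/(-273780) - 3719790*1/1046039 = 3410217*(-1/273780) - 3719790/1046039 = -378913/30420 - 3719790/1046039 = -509513787407/31820506380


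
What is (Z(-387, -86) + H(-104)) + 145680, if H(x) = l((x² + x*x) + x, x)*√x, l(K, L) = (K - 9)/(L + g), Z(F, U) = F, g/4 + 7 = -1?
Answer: 145293 - 21519*I*√26/68 ≈ 1.4529e+5 - 1613.6*I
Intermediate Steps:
g = -32 (g = -28 + 4*(-1) = -28 - 4 = -32)
l(K, L) = (-9 + K)/(-32 + L) (l(K, L) = (K - 9)/(L - 32) = (-9 + K)/(-32 + L))
H(x) = √x*(-9 + x + 2*x²)/(-32 + x) (H(x) = ((-9 + ((x² + x*x) + x))/(-32 + x))*√x = ((-9 + ((x² + x²) + x))/(-32 + x))*√x = ((-9 + (2*x² + x))/(-32 + x))*√x = ((-9 + (x + 2*x²))/(-32 + x))*√x = ((-9 + x + 2*x²)/(-32 + x))*√x = √x*(-9 + x + 2*x²)/(-32 + x))
(Z(-387, -86) + H(-104)) + 145680 = (-387 + √(-104)*(-9 - 104*(1 + 2*(-104)))/(-32 - 104)) + 145680 = (-387 + (2*I*√26)*(-9 - 104*(1 - 208))/(-136)) + 145680 = (-387 + (2*I*√26)*(-1/136)*(-9 - 104*(-207))) + 145680 = (-387 + (2*I*√26)*(-1/136)*(-9 + 21528)) + 145680 = (-387 + (2*I*√26)*(-1/136)*21519) + 145680 = (-387 - 21519*I*√26/68) + 145680 = 145293 - 21519*I*√26/68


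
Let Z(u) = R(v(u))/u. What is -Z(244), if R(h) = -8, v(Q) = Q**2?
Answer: 2/61 ≈ 0.032787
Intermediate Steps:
Z(u) = -8/u
-Z(244) = -(-8)/244 = -1*(-2/61) = 2/61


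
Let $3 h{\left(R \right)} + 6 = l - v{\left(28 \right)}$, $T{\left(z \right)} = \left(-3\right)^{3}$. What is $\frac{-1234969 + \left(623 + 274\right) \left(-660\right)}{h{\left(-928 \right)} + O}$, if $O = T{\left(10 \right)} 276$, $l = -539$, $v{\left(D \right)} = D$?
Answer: $\frac{1826989}{7643} \approx 239.04$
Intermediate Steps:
$T{\left(z \right)} = -27$
$h{\left(R \right)} = -191$ ($h{\left(R \right)} = -2 + \frac{-539 - 28}{3} = -2 + \frac{1}{3} \left(-567\right) = -2 - 189 = -191$)
$O = -7452$ ($O = \left(-27\right) 276 = -7452$)
$\frac{-1234969 + \left(623 + 274\right) \left(-660\right)}{h{\left(-928 \right)} + O} = \frac{-1234969 + \left(623 + 274\right) \left(-660\right)}{-191 - 7452} = \frac{-1234969 + 897 \left(-660\right)}{-7643} = \left(-1234969 - 592020\right) \left(- \frac{1}{7643}\right) = \left(-1826989\right) \left(- \frac{1}{7643}\right) = \frac{1826989}{7643}$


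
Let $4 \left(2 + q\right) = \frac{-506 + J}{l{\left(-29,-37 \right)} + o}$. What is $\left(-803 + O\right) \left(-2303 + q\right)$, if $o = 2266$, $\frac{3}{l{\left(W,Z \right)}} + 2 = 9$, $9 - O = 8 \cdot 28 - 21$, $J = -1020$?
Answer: $\frac{72923562027}{31730} \approx 2.2983 \cdot 10^{6}$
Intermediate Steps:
$O = -194$ ($O = 9 - \left(8 \cdot 28 - 21\right) = 9 - \left(224 - 21\right) = 9 - 203 = -194$)
$l{\left(W,Z \right)} = \frac{3}{7}$ ($l{\left(W,Z \right)} = \frac{3}{-2 + 9} = \frac{3}{7}$)
$q = - \frac{68801}{31730}$ ($q = -2 + \frac{\left(-506 - 1020\right) \frac{1}{\frac{3}{7} + 2266}}{4} = -2 + \frac{\left(-1526\right) \frac{1}{\frac{15865}{7}}}{4} = -2 + \frac{\left(-1526\right) \frac{7}{15865}}{4} = -2 + \frac{1}{4} \left(- \frac{10682}{15865}\right) = -2 - \frac{5341}{31730} = - \frac{68801}{31730} \approx -2.1683$)
$\left(-803 + O\right) \left(-2303 + q\right) = \left(-803 - 194\right) \left(-2303 - \frac{68801}{31730}\right) = \left(-997\right) \left(- \frac{73142991}{31730}\right) = \frac{72923562027}{31730}$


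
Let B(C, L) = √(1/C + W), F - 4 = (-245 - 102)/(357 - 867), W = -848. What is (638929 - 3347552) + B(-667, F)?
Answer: -2708623 + I*√377266539/667 ≈ -2.7086e+6 + 29.12*I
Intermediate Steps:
F = 2387/510 (F = 4 + (-245 - 102)/(357 - 867) = 4 - 347/(-510) = 4 - 347*(-1/510) = 4 + 347/510 = 2387/510 ≈ 4.6804)
B(C, L) = √(-848 + 1/C) (B(C, L) = √(1/C - 848) = √(-848 + 1/C))
(638929 - 3347552) + B(-667, F) = (638929 - 3347552) + √(-848 + 1/(-667)) = -2708623 + √(-848 - 1/667) = -2708623 + √(-565617/667) = -2708623 + I*√377266539/667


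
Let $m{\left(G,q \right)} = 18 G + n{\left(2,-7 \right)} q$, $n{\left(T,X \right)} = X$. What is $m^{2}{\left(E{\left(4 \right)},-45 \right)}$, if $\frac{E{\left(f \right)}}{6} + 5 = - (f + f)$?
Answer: $1185921$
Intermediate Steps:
$E{\left(f \right)} = -30 - 12 f$ ($E{\left(f \right)} = -30 + 6 \left(- (f + f)\right) = -30 + 6 \left(- 2 f\right) = -30 - 12 f$)
$m{\left(G,q \right)} = - 7 q + 18 G$ ($m{\left(G,q \right)} = 18 G - 7 q = - 7 q + 18 G$)
$m^{2}{\left(E{\left(4 \right)},-45 \right)} = \left(\left(-7\right) \left(-45\right) + 18 \left(-30 - 48\right)\right)^{2} = \left(315 + 18 \left(-30 - 48\right)\right)^{2} = \left(315 + 18 \left(-78\right)\right)^{2} = \left(315 - 1404\right)^{2} = \left(-1089\right)^{2} = 1185921$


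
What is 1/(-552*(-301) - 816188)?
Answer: -1/650036 ≈ -1.5384e-6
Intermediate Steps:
1/(-552*(-301) - 816188) = 1/(166152 - 816188) = 1/(-650036) = -1/650036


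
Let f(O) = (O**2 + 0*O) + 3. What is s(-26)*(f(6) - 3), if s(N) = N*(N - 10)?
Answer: 33696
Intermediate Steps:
s(N) = N*(-10 + N)
f(O) = 3 + O**2 (f(O) = (O**2 + 0) + 3 = O**2 + 3 = 3 + O**2)
s(-26)*(f(6) - 3) = (-26*(-10 - 26))*((3 + 6**2) - 3) = (-26*(-36))*((3 + 36) - 3) = 936*(39 - 3) = 936*36 = 33696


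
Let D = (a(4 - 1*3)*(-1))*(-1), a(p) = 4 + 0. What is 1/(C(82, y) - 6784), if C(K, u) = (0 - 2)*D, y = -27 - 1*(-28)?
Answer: -1/6792 ≈ -0.00014723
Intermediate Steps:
a(p) = 4
y = 1 (y = -27 + 28 = 1)
D = 4 (D = (4*(-1))*(-1) = -4*(-1) = 4)
C(K, u) = -8 (C(K, u) = (0 - 2)*4 = -2*4 = -8)
1/(C(82, y) - 6784) = 1/(-8 - 6784) = 1/(-6792) = -1/6792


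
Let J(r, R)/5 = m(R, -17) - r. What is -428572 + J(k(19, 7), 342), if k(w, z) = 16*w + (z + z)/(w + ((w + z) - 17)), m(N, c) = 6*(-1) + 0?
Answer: -860249/2 ≈ -4.3012e+5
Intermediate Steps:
m(N, c) = -6 (m(N, c) = -6 + 0 = -6)
k(w, z) = 16*w + 2*z/(-17 + z + 2*w) (k(w, z) = 16*w + (2*z)/(w + (-17 + w + z)) = 16*w + (2*z)/(-17 + z + 2*w) = 16*w + 2*z/(-17 + z + 2*w))
J(r, R) = -30 - 5*r (J(r, R) = 5*(-6 - r) = -30 - 5*r)
-428572 + J(k(19, 7), 342) = -428572 + (-30 - 10*(7 - 136*19 + 16*19**2 + 8*19*7)/(-17 + 7 + 2*19)) = -428572 + (-30 - 10*(7 - 2584 + 16*361 + 1064)/(-17 + 7 + 38)) = -428572 + (-30 - 10*(7 - 2584 + 5776 + 1064)/28) = -428572 + (-30 - 10*4263/28) = -428572 + (-30 - 5*609/2) = -428572 + (-30 - 3045/2) = -428572 - 3105/2 = -860249/2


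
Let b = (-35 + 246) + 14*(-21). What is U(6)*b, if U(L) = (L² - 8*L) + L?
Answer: 498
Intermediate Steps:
b = -83 (b = 211 - 294 = -83)
U(L) = L² - 7*L
U(6)*b = (6*(-7 + 6))*(-83) = (6*(-1))*(-83) = -6*(-83) = 498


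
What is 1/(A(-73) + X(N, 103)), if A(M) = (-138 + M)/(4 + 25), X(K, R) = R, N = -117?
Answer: 29/2776 ≈ 0.010447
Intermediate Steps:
A(M) = -138/29 + M/29 (A(M) = (-138 + M)/29 = (-138 + M)*(1/29) = -138/29 + M/29)
1/(A(-73) + X(N, 103)) = 1/((-138/29 + (1/29)*(-73)) + 103) = 1/((-138/29 - 73/29) + 103) = 1/(-211/29 + 103) = 1/(2776/29) = 29/2776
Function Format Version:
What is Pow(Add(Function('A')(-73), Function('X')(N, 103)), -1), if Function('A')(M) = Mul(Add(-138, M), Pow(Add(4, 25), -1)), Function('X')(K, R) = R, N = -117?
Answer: Rational(29, 2776) ≈ 0.010447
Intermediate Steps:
Function('A')(M) = Add(Rational(-138, 29), Mul(Rational(1, 29), M)) (Function('A')(M) = Mul(Add(-138, M), Pow(29, -1)) = Mul(Add(-138, M), Rational(1, 29)) = Add(Rational(-138, 29), Mul(Rational(1, 29), M)))
Pow(Add(Function('A')(-73), Function('X')(N, 103)), -1) = Pow(Add(Add(Rational(-138, 29), Mul(Rational(1, 29), -73)), 103), -1) = Pow(Add(Add(Rational(-138, 29), Rational(-73, 29)), 103), -1) = Pow(Add(Rational(-211, 29), 103), -1) = Pow(Rational(2776, 29), -1) = Rational(29, 2776)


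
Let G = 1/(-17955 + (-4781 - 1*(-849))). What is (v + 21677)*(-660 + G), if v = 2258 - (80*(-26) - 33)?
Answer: -376274326208/21887 ≈ -1.7192e+7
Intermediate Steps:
G = -1/21887 (G = 1/(-17955 + (-4781 + 849)) = 1/(-17955 - 3932) = 1/(-21887) = -1/21887 ≈ -4.5689e-5)
v = 4371 (v = 2258 - (-2080 - 33) = 2258 - 1*(-2113) = 2258 + 2113 = 4371)
(v + 21677)*(-660 + G) = (4371 + 21677)*(-660 - 1/21887) = 26048*(-14445421/21887) = -376274326208/21887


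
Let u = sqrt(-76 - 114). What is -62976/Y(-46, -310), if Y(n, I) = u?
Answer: 31488*I*sqrt(190)/95 ≈ 4568.8*I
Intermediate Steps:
u = I*sqrt(190) (u = sqrt(-190) = I*sqrt(190) ≈ 13.784*I)
Y(n, I) = I*sqrt(190)
-62976/Y(-46, -310) = -62976/(I*sqrt(190)) = -62976*(-I*sqrt(190)/190) = -(-31488)*I*sqrt(190)/95 = 31488*I*sqrt(190)/95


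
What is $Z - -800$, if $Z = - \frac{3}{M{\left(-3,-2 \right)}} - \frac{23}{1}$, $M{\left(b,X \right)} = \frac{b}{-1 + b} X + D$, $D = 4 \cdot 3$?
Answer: $\frac{5437}{7} \approx 776.71$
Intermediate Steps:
$D = 12$
$M{\left(b,X \right)} = 12 + \frac{X b}{-1 + b}$ ($M{\left(b,X \right)} = \frac{b}{-1 + b} X + 12 = \frac{X b}{-1 + b} + 12 = 12 + \frac{X b}{-1 + b}$)
$Z = - \frac{163}{7}$ ($Z = - \frac{3}{\frac{1}{-1 - 3} \left(-12 + 12 \left(-3\right) - -6\right)} - \frac{23}{1} = - \frac{3}{\frac{1}{-4} \left(-12 - 36 + 6\right)} - 23 = - \frac{3}{\left(- \frac{1}{4}\right) \left(-42\right)} - 23 = - \frac{3}{\frac{21}{2}} - 23 = \left(-3\right) \frac{2}{21} - 23 = - \frac{2}{7} - 23 = - \frac{163}{7} \approx -23.286$)
$Z - -800 = - \frac{163}{7} - -800 = - \frac{163}{7} + 800 = \frac{5437}{7}$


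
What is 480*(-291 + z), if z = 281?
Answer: -4800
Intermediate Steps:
480*(-291 + z) = 480*(-291 + 281) = 480*(-10) = -4800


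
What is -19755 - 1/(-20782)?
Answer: -410548409/20782 ≈ -19755.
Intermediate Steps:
-19755 - 1/(-20782) = -19755 - 1*(-1/20782) = -19755 + 1/20782 = -410548409/20782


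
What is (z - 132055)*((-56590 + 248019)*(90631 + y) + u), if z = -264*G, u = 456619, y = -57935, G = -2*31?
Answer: -724133429337461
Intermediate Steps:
G = -62
z = 16368 (z = -264*(-62) = 16368)
(z - 132055)*((-56590 + 248019)*(90631 + y) + u) = (16368 - 132055)*((-56590 + 248019)*(90631 - 57935) + 456619) = -115687*(191429*32696 + 456619) = -115687*(6258962584 + 456619) = -115687*6259419203 = -724133429337461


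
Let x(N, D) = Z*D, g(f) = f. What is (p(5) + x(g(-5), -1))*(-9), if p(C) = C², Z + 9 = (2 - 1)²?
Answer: -297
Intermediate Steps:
Z = -8 (Z = -9 + (2 - 1)² = -9 + 1² = -9 + 1 = -8)
x(N, D) = -8*D
(p(5) + x(g(-5), -1))*(-9) = (5² - 8*(-1))*(-9) = (25 + 8)*(-9) = 33*(-9) = -297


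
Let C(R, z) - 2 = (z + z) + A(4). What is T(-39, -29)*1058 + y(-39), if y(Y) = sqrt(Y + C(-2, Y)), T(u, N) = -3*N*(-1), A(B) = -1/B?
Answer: -92046 + I*sqrt(461)/2 ≈ -92046.0 + 10.735*I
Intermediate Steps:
C(R, z) = 7/4 + 2*z (C(R, z) = 2 + ((z + z) - 1/4) = 2 + (2*z - 1*1/4) = 2 + (2*z - 1/4) = 2 + (-1/4 + 2*z) = 7/4 + 2*z)
T(u, N) = 3*N
y(Y) = sqrt(7/4 + 3*Y) (y(Y) = sqrt(Y + (7/4 + 2*Y)) = sqrt(7/4 + 3*Y))
T(-39, -29)*1058 + y(-39) = (3*(-29))*1058 + sqrt(7 + 12*(-39))/2 = -87*1058 + sqrt(7 - 468)/2 = -92046 + sqrt(-461)/2 = -92046 + (I*sqrt(461))/2 = -92046 + I*sqrt(461)/2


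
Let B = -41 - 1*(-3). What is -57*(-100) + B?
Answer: 5662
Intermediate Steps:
B = -38 (B = -41 + 3 = -38)
-57*(-100) + B = -57*(-100) - 38 = 5700 - 38 = 5662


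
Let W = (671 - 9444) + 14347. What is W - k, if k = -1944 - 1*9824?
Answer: 17342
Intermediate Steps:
k = -11768 (k = -1944 - 9824 = -11768)
W = 5574 (W = -8773 + 14347 = 5574)
W - k = 5574 - 1*(-11768) = 5574 + 11768 = 17342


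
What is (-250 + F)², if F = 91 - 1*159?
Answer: 101124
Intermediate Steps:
F = -68 (F = 91 - 159 = -68)
(-250 + F)² = (-250 - 68)² = (-318)² = 101124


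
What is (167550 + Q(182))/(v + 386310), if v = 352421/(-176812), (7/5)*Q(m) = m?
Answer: 29647836160/68303891299 ≈ 0.43406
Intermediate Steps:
Q(m) = 5*m/7
v = -352421/176812 (v = 352421*(-1/176812) = -352421/176812 ≈ -1.9932)
(167550 + Q(182))/(v + 386310) = (167550 + (5/7)*182)/(-352421/176812 + 386310) = (167550 + 130)/(68303891299/176812) = 167680*(176812/68303891299) = 29647836160/68303891299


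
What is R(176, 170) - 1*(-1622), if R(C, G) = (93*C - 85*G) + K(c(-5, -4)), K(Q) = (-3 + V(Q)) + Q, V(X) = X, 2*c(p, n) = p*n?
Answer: 3557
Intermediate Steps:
c(p, n) = n*p/2 (c(p, n) = (p*n)/2 = (n*p)/2 = n*p/2)
K(Q) = -3 + 2*Q (K(Q) = (-3 + Q) + Q = -3 + 2*Q)
R(C, G) = 17 - 85*G + 93*C (R(C, G) = (93*C - 85*G) + (-3 + 2*((1/2)*(-4)*(-5))) = (-85*G + 93*C) + (-3 + 2*10) = (-85*G + 93*C) + (-3 + 20) = (-85*G + 93*C) + 17 = 17 - 85*G + 93*C)
R(176, 170) - 1*(-1622) = (17 - 85*170 + 93*176) - 1*(-1622) = (17 - 14450 + 16368) + 1622 = 1935 + 1622 = 3557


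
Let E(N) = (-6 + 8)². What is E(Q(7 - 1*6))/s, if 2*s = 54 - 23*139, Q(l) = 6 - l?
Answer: -8/3143 ≈ -0.0025453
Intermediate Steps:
E(N) = 4 (E(N) = 2² = 4)
s = -3143/2 (s = (54 - 23*139)/2 = (54 - 3197)/2 = (½)*(-3143) = -3143/2 ≈ -1571.5)
E(Q(7 - 1*6))/s = 4/(-3143/2) = 4*(-2/3143) = -8/3143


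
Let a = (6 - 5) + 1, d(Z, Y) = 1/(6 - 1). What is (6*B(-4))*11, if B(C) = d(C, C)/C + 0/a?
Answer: -33/10 ≈ -3.3000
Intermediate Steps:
d(Z, Y) = ⅕ (d(Z, Y) = 1/5 = ⅕)
a = 2 (a = 1 + 1 = 2)
B(C) = 1/(5*C) (B(C) = 1/(5*C) + 0/2 = 1/(5*C) + 0*(½) = 1/(5*C) + 0 = 1/(5*C))
(6*B(-4))*11 = (6*((⅕)/(-4)))*11 = (6*((⅕)*(-¼)))*11 = (6*(-1/20))*11 = -3/10*11 = -33/10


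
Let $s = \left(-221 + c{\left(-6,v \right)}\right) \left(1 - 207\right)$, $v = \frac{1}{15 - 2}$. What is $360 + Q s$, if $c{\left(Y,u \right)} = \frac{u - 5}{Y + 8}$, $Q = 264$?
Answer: $\frac{157990200}{13} \approx 1.2153 \cdot 10^{7}$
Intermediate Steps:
$v = \frac{1}{13} \approx 0.076923$
$c{\left(Y,u \right)} = \frac{-5 + u}{8 + Y}$
$s = \frac{598430}{13}$ ($s = \left(-221 + \frac{-5 + \frac{1}{13}}{8 - 6}\right) \left(1 - 207\right) = \left(-221 + \frac{1}{2} \left(- \frac{64}{13}\right)\right) \left(-206\right) = \left(-221 - \frac{32}{13}\right) \left(-206\right) = \left(- \frac{2905}{13}\right) \left(-206\right) = \frac{598430}{13} \approx 46033.0$)
$360 + Q s = 360 + 264 \cdot \frac{598430}{13} = 360 + \frac{157985520}{13} = \frac{157990200}{13}$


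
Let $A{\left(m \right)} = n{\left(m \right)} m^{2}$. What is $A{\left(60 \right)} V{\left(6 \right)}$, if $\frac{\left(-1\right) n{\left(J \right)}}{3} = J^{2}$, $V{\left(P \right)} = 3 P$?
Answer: $-699840000$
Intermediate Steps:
$n{\left(J \right)} = - 3 J^{2}$
$A{\left(m \right)} = - 3 m^{4}$ ($A{\left(m \right)} = - 3 m^{2} m^{2} = - 3 m^{4}$)
$A{\left(60 \right)} V{\left(6 \right)} = - 3 \cdot 60^{4} \cdot 3 \cdot 6 = \left(-3\right) 12960000 \cdot 18 = \left(-38880000\right) 18 = -699840000$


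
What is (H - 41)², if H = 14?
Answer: 729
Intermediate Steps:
(H - 41)² = (14 - 41)² = (-27)² = 729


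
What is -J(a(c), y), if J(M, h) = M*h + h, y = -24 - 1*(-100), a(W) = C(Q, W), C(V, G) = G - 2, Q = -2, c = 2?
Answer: -76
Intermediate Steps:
C(V, G) = -2 + G
a(W) = -2 + W
y = 76 (y = -24 + 100 = 76)
J(M, h) = h + M*h
-J(a(c), y) = -76*(1 + (-2 + 2)) = -76*(1 + 0) = -76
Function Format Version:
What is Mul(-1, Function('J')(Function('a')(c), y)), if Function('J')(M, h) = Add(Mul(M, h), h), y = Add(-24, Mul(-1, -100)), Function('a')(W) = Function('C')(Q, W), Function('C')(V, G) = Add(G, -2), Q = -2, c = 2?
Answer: -76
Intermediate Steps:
Function('C')(V, G) = Add(-2, G)
Function('a')(W) = Add(-2, W)
y = 76 (y = Add(-24, 100) = 76)
Function('J')(M, h) = Add(h, Mul(M, h))
Mul(-1, Function('J')(Function('a')(c), y)) = Mul(-1, Mul(76, Add(1, Add(-2, 2)))) = Mul(-1, Mul(76, Add(1, 0))) = Mul(-1, Mul(76, 1)) = Mul(-1, 76) = -76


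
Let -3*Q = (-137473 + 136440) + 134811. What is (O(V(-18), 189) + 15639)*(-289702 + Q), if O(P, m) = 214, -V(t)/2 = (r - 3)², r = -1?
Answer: -15898720052/3 ≈ -5.2996e+9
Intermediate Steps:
V(t) = -32 (V(t) = -2*(-1 - 3)² = -2*(-4)² = -2*16 = -32)
Q = -133778/3 (Q = -((-137473 + 136440) + 134811)/3 = -(-1033 + 134811)/3 = -⅓*133778 = -133778/3 ≈ -44593.)
(O(V(-18), 189) + 15639)*(-289702 + Q) = (214 + 15639)*(-289702 - 133778/3) = 15853*(-1002884/3) = -15898720052/3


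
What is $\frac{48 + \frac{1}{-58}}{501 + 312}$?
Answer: $\frac{2783}{47154} \approx 0.059019$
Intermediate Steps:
$\frac{48 + \frac{1}{-58}}{501 + 312} = \frac{48 - \frac{1}{58}}{813} = \frac{2783}{58} \cdot \frac{1}{813} = \frac{2783}{47154}$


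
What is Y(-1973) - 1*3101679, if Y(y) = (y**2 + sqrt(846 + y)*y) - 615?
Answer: 790435 - 13811*I*sqrt(23) ≈ 7.9044e+5 - 66235.0*I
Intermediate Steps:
Y(y) = -615 + y**2 + y*sqrt(846 + y) (Y(y) = (y**2 + y*sqrt(846 + y)) - 615 = -615 + y**2 + y*sqrt(846 + y))
Y(-1973) - 1*3101679 = (-615 + (-1973)**2 - 1973*sqrt(846 - 1973)) - 1*3101679 = (-615 + 3892729 - 13811*I*sqrt(23)) - 3101679 = (3892114 - 13811*I*sqrt(23)) - 3101679 = 790435 - 13811*I*sqrt(23)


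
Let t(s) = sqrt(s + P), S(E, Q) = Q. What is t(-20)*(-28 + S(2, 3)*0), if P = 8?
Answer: -56*I*sqrt(3) ≈ -96.995*I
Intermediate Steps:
t(s) = sqrt(8 + s) (t(s) = sqrt(s + 8) = sqrt(8 + s))
t(-20)*(-28 + S(2, 3)*0) = sqrt(8 - 20)*(-28 + 3*0) = sqrt(-12)*(-28 + 0) = (2*I*sqrt(3))*(-28) = -56*I*sqrt(3)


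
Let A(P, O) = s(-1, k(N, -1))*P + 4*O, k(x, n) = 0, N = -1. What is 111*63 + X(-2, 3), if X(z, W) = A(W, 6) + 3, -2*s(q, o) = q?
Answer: 14043/2 ≈ 7021.5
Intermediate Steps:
s(q, o) = -q/2
A(P, O) = P/2 + 4*O (A(P, O) = (-1/2*(-1))*P + 4*O = P/2 + 4*O)
X(z, W) = 27 + W/2 (X(z, W) = (W/2 + 4*6) + 3 = (W/2 + 24) + 3 = (24 + W/2) + 3 = 27 + W/2)
111*63 + X(-2, 3) = 111*63 + (27 + (1/2)*3) = 6993 + (27 + 3/2) = 6993 + 57/2 = 14043/2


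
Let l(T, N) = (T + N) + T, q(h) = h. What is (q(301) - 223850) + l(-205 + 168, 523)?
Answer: -223100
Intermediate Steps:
l(T, N) = N + 2*T (l(T, N) = (N + T) + T = N + 2*T)
(q(301) - 223850) + l(-205 + 168, 523) = (301 - 223850) + (523 + 2*(-205 + 168)) = -223549 + (523 + 2*(-37)) = -223549 + (523 - 74) = -223549 + 449 = -223100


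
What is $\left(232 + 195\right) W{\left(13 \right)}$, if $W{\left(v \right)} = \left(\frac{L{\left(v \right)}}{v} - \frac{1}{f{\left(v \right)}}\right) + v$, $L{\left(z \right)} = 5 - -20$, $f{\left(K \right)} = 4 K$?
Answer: $\frac{330925}{52} \approx 6363.9$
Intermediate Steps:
$L{\left(z \right)} = 25$ ($L{\left(z \right)} = 5 + 20 = 25$)
$W{\left(v \right)} = v + \frac{99}{4 v}$ ($W{\left(v \right)} = \left(\frac{25}{v} - \frac{1}{4 v}\right) + v = \frac{99}{4 v} + v = v + \frac{99}{4 v}$)
$\left(232 + 195\right) W{\left(13 \right)} = \left(232 + 195\right) \left(13 + \frac{99}{4 \cdot 13}\right) = 427 \left(13 + \frac{99}{4} \cdot \frac{1}{13}\right) = 427 \left(13 + \frac{99}{52}\right) = 427 \cdot \frac{775}{52} = \frac{330925}{52}$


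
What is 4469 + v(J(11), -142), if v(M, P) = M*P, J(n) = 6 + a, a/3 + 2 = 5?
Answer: 2339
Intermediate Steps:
a = 9 (a = -6 + 3*5 = -6 + 15 = 9)
J(n) = 15 (J(n) = 6 + 9 = 15)
4469 + v(J(11), -142) = 4469 + 15*(-142) = 4469 - 2130 = 2339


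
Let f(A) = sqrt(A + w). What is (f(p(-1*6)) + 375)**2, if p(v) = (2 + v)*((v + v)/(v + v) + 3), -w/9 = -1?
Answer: (375 + I*sqrt(7))**2 ≈ 1.4062e+5 + 1984.0*I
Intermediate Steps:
w = 9 (w = -9*(-1) = 9)
p(v) = 8 + 4*v (p(v) = (2 + v)*((2*v)/((2*v)) + 3) = (2 + v)*((2*v)*(1/(2*v)) + 3) = (2 + v)*(1 + 3) = (2 + v)*4 = 8 + 4*v)
f(A) = sqrt(9 + A) (f(A) = sqrt(A + 9) = sqrt(9 + A))
(f(p(-1*6)) + 375)**2 = (sqrt(9 + (8 + 4*(-1*6))) + 375)**2 = (sqrt(9 + (8 + 4*(-6))) + 375)**2 = (sqrt(9 + (8 - 24)) + 375)**2 = (sqrt(9 - 16) + 375)**2 = (sqrt(-7) + 375)**2 = (I*sqrt(7) + 375)**2 = (375 + I*sqrt(7))**2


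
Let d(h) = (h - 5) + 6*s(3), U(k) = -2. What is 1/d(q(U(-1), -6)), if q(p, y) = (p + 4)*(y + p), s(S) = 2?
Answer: -1/9 ≈ -0.11111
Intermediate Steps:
q(p, y) = (4 + p)*(p + y)
d(h) = 7 + h (d(h) = (h - 5) + 6*2 = (-5 + h) + 12 = 7 + h)
1/d(q(U(-1), -6)) = 1/(7 + ((-2)**2 + 4*(-2) + 4*(-6) - 2*(-6))) = 1/(7 + (4 - 8 - 24 + 12)) = 1/(7 - 16) = 1/(-9) = -1/9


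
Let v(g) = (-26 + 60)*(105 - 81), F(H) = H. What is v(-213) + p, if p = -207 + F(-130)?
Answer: 479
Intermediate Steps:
v(g) = 816 (v(g) = 34*24 = 816)
p = -337 (p = -207 - 130 = -337)
v(-213) + p = 816 - 337 = 479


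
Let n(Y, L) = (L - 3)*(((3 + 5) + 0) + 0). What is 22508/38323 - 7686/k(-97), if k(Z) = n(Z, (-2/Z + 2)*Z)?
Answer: 165191657/30505108 ≈ 5.4152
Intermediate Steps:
n(Y, L) = -24 + 8*L (n(Y, L) = (-3 + L)*((8 + 0) + 0) = (-3 + L)*(8 + 0) = (-3 + L)*8 = -24 + 8*L)
k(Z) = -24 + 8*Z*(2 - 2/Z) (k(Z) = -24 + 8*((-2/Z + 2)*Z) = -24 + 8*((2 - 2/Z)*Z) = -24 + 8*(Z*(2 - 2/Z)) = -24 + 8*Z*(2 - 2/Z))
22508/38323 - 7686/k(-97) = 22508/38323 - 7686/(-40 + 16*(-97)) = 22508*(1/38323) - 7686/(-40 - 1552) = 22508/38323 - 7686/(-1592) = 22508/38323 - 7686*(-1/1592) = 22508/38323 + 3843/796 = 165191657/30505108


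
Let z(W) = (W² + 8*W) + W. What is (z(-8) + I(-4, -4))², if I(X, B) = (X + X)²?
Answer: 3136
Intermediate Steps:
I(X, B) = 4*X² (I(X, B) = (2*X)² = 4*X²)
z(W) = W² + 9*W
(z(-8) + I(-4, -4))² = (-8*(9 - 8) + 4*(-4)²)² = (-8*1 + 4*16)² = (-8 + 64)² = 56² = 3136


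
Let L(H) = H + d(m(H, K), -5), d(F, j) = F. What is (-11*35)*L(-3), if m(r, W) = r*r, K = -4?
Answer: -2310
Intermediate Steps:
m(r, W) = r²
L(H) = H + H²
(-11*35)*L(-3) = (-11*35)*(-3*(1 - 3)) = -(-1155)*(-2) = -385*6 = -2310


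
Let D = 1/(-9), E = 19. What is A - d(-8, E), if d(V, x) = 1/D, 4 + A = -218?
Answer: -213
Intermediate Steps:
A = -222 (A = -4 - 218 = -222)
D = -⅑ ≈ -0.11111
d(V, x) = -9 (d(V, x) = 1/(-⅑) = -9)
A - d(-8, E) = -222 - 1*(-9) = -222 + 9 = -213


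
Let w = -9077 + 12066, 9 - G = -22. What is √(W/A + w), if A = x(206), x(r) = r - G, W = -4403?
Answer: 4*√4631/5 ≈ 54.441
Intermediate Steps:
G = 31 (G = 9 - 1*(-22) = 9 + 22 = 31)
x(r) = -31 + r (x(r) = r - 1*31 = r - 31 = -31 + r)
A = 175 (A = -31 + 206 = 175)
w = 2989
√(W/A + w) = √(-4403/175 + 2989) = √(-4403*1/175 + 2989) = √(-629/25 + 2989) = √(74096/25) = 4*√4631/5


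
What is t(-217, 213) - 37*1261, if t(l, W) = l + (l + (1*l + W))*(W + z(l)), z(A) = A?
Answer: -45990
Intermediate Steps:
t(l, W) = l + (W + l)*(W + 2*l) (t(l, W) = l + (l + (1*l + W))*(W + l) = l + (l + (l + W))*(W + l) = l + (l + (W + l))*(W + l) = l + (W + 2*l)*(W + l) = l + (W + l)*(W + 2*l))
t(-217, 213) - 37*1261 = (-217 + 213² + 2*(-217)² + 3*213*(-217)) - 37*1261 = (-217 + 45369 + 2*47089 - 138663) - 46657 = (-217 + 45369 + 94178 - 138663) - 46657 = 667 - 46657 = -45990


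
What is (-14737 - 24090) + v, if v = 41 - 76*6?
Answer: -39242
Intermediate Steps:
v = -415 (v = 41 - 456 = -415)
(-14737 - 24090) + v = (-14737 - 24090) - 415 = -38827 - 415 = -39242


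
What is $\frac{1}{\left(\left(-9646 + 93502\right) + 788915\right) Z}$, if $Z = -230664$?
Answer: $- \frac{1}{201316849944} \approx -4.9673 \cdot 10^{-12}$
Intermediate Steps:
$\frac{1}{\left(\left(-9646 + 93502\right) + 788915\right) Z} = \frac{1}{\left(\left(-9646 + 93502\right) + 788915\right) \left(-230664\right)} = \frac{1}{83856 + 788915} \left(- \frac{1}{230664}\right) = \frac{1}{872771} \left(- \frac{1}{230664}\right) = - \frac{1}{201316849944}$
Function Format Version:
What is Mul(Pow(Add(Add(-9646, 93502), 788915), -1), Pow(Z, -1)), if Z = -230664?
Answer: Rational(-1, 201316849944) ≈ -4.9673e-12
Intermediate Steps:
Mul(Pow(Add(Add(-9646, 93502), 788915), -1), Pow(Z, -1)) = Mul(Pow(Add(Add(-9646, 93502), 788915), -1), Pow(-230664, -1)) = Mul(Pow(Add(83856, 788915), -1), Rational(-1, 230664)) = Mul(Pow(872771, -1), Rational(-1, 230664)) = Mul(Rational(1, 872771), Rational(-1, 230664)) = Rational(-1, 201316849944)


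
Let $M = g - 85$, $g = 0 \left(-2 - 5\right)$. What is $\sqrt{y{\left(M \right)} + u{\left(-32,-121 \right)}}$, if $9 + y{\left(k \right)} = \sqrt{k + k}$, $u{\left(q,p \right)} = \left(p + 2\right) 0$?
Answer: $\sqrt{-9 + i \sqrt{170}} \approx 1.8497 + 3.5244 i$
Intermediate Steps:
$g = 0$ ($g = 0 \left(-7\right) = 0$)
$u{\left(q,p \right)} = 0$ ($u{\left(q,p \right)} = \left(2 + p\right) 0 = 0$)
$M = -85$ ($M = 0 - 85 = -85$)
$y{\left(k \right)} = -9 + \sqrt{2} \sqrt{k}$ ($y{\left(k \right)} = -9 + \sqrt{k + k} = -9 + \sqrt{2 k} = -9 + \sqrt{2} \sqrt{k}$)
$\sqrt{y{\left(M \right)} + u{\left(-32,-121 \right)}} = \sqrt{\left(-9 + \sqrt{2} \sqrt{-85}\right) + 0} = \sqrt{\left(-9 + \sqrt{2} i \sqrt{85}\right) + 0} = \sqrt{\left(-9 + i \sqrt{170}\right) + 0} = \sqrt{-9 + i \sqrt{170}}$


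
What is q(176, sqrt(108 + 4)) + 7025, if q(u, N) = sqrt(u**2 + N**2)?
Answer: 7025 + 4*sqrt(1943) ≈ 7201.3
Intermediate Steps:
q(u, N) = sqrt(N**2 + u**2)
q(176, sqrt(108 + 4)) + 7025 = sqrt((sqrt(108 + 4))**2 + 176**2) + 7025 = sqrt((sqrt(112))**2 + 30976) + 7025 = sqrt((4*sqrt(7))**2 + 30976) + 7025 = sqrt(112 + 30976) + 7025 = sqrt(31088) + 7025 = 4*sqrt(1943) + 7025 = 7025 + 4*sqrt(1943)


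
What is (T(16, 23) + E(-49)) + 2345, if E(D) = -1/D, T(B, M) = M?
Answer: 116033/49 ≈ 2368.0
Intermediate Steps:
(T(16, 23) + E(-49)) + 2345 = (23 - 1/(-49)) + 2345 = (23 - 1*(-1/49)) + 2345 = (23 + 1/49) + 2345 = 1128/49 + 2345 = 116033/49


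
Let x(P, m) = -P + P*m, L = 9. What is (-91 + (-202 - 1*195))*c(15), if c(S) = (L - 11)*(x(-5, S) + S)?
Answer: -53680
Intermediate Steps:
c(S) = -10 + 8*S (c(S) = (9 - 11)*(-5*(-1 + S) + S) = -2*((5 - 5*S) + S) = -2*(5 - 4*S) = -10 + 8*S)
(-91 + (-202 - 1*195))*c(15) = (-91 + (-202 - 1*195))*(-10 + 8*15) = (-91 + (-202 - 195))*(-10 + 120) = (-91 - 397)*110 = -488*110 = -53680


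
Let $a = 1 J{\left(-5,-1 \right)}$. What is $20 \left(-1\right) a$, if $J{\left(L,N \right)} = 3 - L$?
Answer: $-160$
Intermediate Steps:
$a = 8$ ($a = 1 \left(3 - -5\right) = 1 \left(3 + 5\right) = 1 \cdot 8 = 8$)
$20 \left(-1\right) a = 20 \left(-1\right) 8 = \left(-20\right) 8 = -160$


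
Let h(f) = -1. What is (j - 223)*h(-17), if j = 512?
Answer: -289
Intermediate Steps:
(j - 223)*h(-17) = (512 - 223)*(-1) = 289*(-1) = -289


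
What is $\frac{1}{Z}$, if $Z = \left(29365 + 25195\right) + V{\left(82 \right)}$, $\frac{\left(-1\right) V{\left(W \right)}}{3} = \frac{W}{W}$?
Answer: $\frac{1}{54557} \approx 1.8329 \cdot 10^{-5}$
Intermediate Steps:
$V{\left(W \right)} = -3$ ($V{\left(W \right)} = - 3 \frac{W}{W} = \left(-3\right) 1 = -3$)
$Z = 54557$ ($Z = \left(29365 + 25195\right) - 3 = 54560 - 3 = 54557$)
$\frac{1}{Z} = \frac{1}{54557}$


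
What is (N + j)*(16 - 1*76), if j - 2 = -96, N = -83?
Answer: 10620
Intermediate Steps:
j = -94 (j = 2 - 96 = -94)
(N + j)*(16 - 1*76) = (-83 - 94)*(16 - 1*76) = -177*(16 - 76) = -177*(-60) = 10620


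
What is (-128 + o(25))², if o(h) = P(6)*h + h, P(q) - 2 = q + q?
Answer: 61009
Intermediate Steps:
P(q) = 2 + 2*q (P(q) = 2 + (q + q) = 2 + 2*q)
o(h) = 15*h (o(h) = (2 + 2*6)*h + h = (2 + 12)*h + h = 14*h + h = 15*h)
(-128 + o(25))² = (-128 + 15*25)² = (-128 + 375)² = 247² = 61009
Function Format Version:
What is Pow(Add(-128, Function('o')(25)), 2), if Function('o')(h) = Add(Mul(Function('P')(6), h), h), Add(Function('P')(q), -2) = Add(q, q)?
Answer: 61009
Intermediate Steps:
Function('P')(q) = Add(2, Mul(2, q)) (Function('P')(q) = Add(2, Add(q, q)) = Add(2, Mul(2, q)))
Function('o')(h) = Mul(15, h) (Function('o')(h) = Add(Mul(Add(2, Mul(2, 6)), h), h) = Add(Mul(Add(2, 12), h), h) = Add(Mul(14, h), h) = Mul(15, h))
Pow(Add(-128, Function('o')(25)), 2) = Pow(Add(-128, Mul(15, 25)), 2) = Pow(Add(-128, 375), 2) = Pow(247, 2) = 61009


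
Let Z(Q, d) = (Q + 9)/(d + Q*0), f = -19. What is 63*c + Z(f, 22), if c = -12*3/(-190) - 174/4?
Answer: -5703647/2090 ≈ -2729.0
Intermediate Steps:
Z(Q, d) = (9 + Q)/d (Z(Q, d) = (9 + Q)/(d + 0) = (9 + Q)/d)
c = -8229/190 (c = -36*(-1/190) - 174*¼ = 18/95 - 87/2 = -8229/190 ≈ -43.311)
63*c + Z(f, 22) = 63*(-8229/190) + (9 - 19)/22 = -518427/190 + (1/22)*(-10) = -518427/190 - 5/11 = -5703647/2090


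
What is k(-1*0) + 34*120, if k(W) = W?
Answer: 4080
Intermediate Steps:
k(-1*0) + 34*120 = -1*0 + 34*120 = 0 + 4080 = 4080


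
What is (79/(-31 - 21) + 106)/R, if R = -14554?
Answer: -5433/756808 ≈ -0.0071788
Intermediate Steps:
(79/(-31 - 21) + 106)/R = (79/(-31 - 21) + 106)/(-14554) = (79/(-52) + 106)*(-1/14554) = (79*(-1/52) + 106)*(-1/14554) = (-79/52 + 106)*(-1/14554) = (5433/52)*(-1/14554) = -5433/756808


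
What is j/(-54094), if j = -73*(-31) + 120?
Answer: -2383/54094 ≈ -0.044053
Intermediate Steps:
j = 2383 (j = 2263 + 120 = 2383)
j/(-54094) = 2383/(-54094) = 2383*(-1/54094) = -2383/54094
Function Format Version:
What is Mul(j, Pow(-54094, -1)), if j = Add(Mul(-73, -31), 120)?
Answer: Rational(-2383, 54094) ≈ -0.044053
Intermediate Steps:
j = 2383 (j = Add(2263, 120) = 2383)
Mul(j, Pow(-54094, -1)) = Mul(2383, Pow(-54094, -1)) = Mul(2383, Rational(-1, 54094)) = Rational(-2383, 54094)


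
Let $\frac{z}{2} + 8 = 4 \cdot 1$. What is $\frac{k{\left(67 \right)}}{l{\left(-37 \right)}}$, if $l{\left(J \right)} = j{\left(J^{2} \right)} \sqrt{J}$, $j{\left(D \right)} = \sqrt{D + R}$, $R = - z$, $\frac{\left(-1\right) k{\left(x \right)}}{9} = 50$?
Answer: $\frac{50 i \sqrt{629}}{629} \approx 1.9936 i$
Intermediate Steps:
$k{\left(x \right)} = -450$ ($k{\left(x \right)} = \left(-9\right) 50 = -450$)
$z = -8$ ($z = -16 + 2 \cdot 4 \cdot 1 = -16 + 2 \cdot 4 = -16 + 8 = -8$)
$R = 8$ ($R = \left(-1\right) \left(-8\right) = 8$)
$j{\left(D \right)} = \sqrt{8 + D}$ ($j{\left(D \right)} = \sqrt{D + 8} = \sqrt{8 + D}$)
$l{\left(J \right)} = \sqrt{J} \sqrt{8 + J^{2}}$ ($l{\left(J \right)} = \sqrt{8 + J^{2}} \sqrt{J} = \sqrt{J} \sqrt{8 + J^{2}}$)
$\frac{k{\left(67 \right)}}{l{\left(-37 \right)}} = - \frac{450}{\sqrt{-37} \sqrt{8 + \left(-37\right)^{2}}} = - \frac{450}{i \sqrt{37} \sqrt{8 + 1369}} = - \frac{450}{i \sqrt{37} \sqrt{1377}} = - \frac{450}{i \sqrt{37} \cdot 9 \sqrt{17}} = - \frac{450}{9 i \sqrt{629}} = - 450 \left(- \frac{i \sqrt{629}}{5661}\right) = \frac{50 i \sqrt{629}}{629}$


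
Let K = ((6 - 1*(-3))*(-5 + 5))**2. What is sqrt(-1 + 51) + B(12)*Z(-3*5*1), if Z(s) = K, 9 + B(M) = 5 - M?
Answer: 5*sqrt(2) ≈ 7.0711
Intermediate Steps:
B(M) = -4 - M (B(M) = -9 + (5 - M) = -4 - M)
K = 0 (K = ((6 + 3)*0)**2 = (9*0)**2 = 0**2 = 0)
Z(s) = 0
sqrt(-1 + 51) + B(12)*Z(-3*5*1) = sqrt(-1 + 51) + (-4 - 1*12)*0 = sqrt(50) + (-4 - 12)*0 = 5*sqrt(2) - 16*0 = 5*sqrt(2) + 0 = 5*sqrt(2)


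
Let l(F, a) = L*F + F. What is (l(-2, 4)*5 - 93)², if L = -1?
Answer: 8649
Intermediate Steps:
l(F, a) = 0 (l(F, a) = -F + F = 0)
(l(-2, 4)*5 - 93)² = (0*5 - 93)² = (0 - 93)² = (-93)² = 8649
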